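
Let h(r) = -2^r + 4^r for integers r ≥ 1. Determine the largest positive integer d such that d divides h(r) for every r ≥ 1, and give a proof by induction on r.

d = 2

Computing the first values: h(1) = 2 and h(2) = 12; gcd(2, 12) = 2, so d ≤ 2.
We prove 2 | -2^r + 4^r for all r ≥ 1 by induction on r.
Base case (r = 1): h(1) = 2 = 2·(1), so 2 | h(1).
Suppose the result is true for r = p, i.e. 2 | h(p). Then
4^{p+1} − 2^{p+1} = 4·4^p − 2·2^p = 4·(4^p − 2^p) + (2)·2^p. The first term is divisible by 2 by the inductive hypothesis, and the second term (2)·2^p is divisible by 2 since 2 | 2. Hence 2 | h(p+1).
This completes the induction.
Therefore the largest such d is 2.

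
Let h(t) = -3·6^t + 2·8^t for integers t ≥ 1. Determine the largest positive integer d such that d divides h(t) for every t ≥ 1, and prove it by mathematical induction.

Computing the first values: h(1) = -2 and h(2) = 20; gcd(-2, 20) = 2, so d ≤ 2.
We prove 2 | -3·6^t + 2·8^t for all t ≥ 1 by induction on t.
For the base case t = 1: h(1) = -2 = 2·(-1), so 2 | h(1).
Inductive step: suppose the statement holds for some i ≥ 1, i.e. 2 | h(i). Then
h(i+1) − 8·h(i) = (-3·6^(i+1) + 2·8^(i+1)) − 8·(-3·6^i + 2·8^i) = (-3)·6^i·(6 − 8) = (6)·6^i. Since 2 | h(i) by the inductive hypothesis, 2 | 8·h(i); and 2 | 6 since 6 = 2·3. Therefore 2 | h(i+1).
By induction, the statement is established for all t ≥ 1.
Therefore the largest such d is 2.

d = 2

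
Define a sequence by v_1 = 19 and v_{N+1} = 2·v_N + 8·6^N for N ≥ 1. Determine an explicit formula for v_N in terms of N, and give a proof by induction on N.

Computing the first terms: v_1 = 19, v_2 = 86, v_3 = 460. This suggests v_N = 7·2^(N - 1) + 2·6^N.
For the base case N = 1: the formula gives 19 = 19 = v_1.
Inductive step: assume the claim holds for N = p, so v_p = 7·2^(p - 1) + 2·6^p.
Then v_{p+1} = 2·v_p + 8·6^p = 2·(7·2^(p - 1) + 2·6^p) + 8·6^p = 7·2^p + 2·6^(p + 1) = 7·2^((p+1) - 1) + 2·6^(p+1),
which is the claimed formula at N = p+1.
This completes the induction.

v_N = 7·2^(N - 1) + 2·6^N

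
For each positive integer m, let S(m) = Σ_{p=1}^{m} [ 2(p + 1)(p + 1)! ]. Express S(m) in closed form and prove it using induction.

We claim S(m) = 2(m + 2)! - 4 for all m ≥ 1.
Base case (m = 1): S(1) = 8, and the closed form gives 8. They agree.
Suppose the result is true for m = p, so S(p) = 2(p + 2)! - 4.
Then S(p+1) = S(p) + (2(p + 2)(p + 2)!) = (2(p + 2)! - 4) + (2(p + 2)(p + 2)!).
Simplifying, S(p+1) = 2((p+1) + 2)! - 4,
which is the closed form with m = p+1.
This completes the induction.

S(m) = 2(m + 2)! - 4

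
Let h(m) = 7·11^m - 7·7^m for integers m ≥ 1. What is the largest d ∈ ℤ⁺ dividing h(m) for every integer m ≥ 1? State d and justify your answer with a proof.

Computing the first values: h(1) = 28 and h(2) = 504; gcd(28, 504) = 28, so d ≤ 28.
We prove 28 | 7·11^m - 7·7^m for all m ≥ 1 by induction on m.
When m = 1: h(1) = 28 = 28·(1), so 28 | h(1).
Inductive step: assume the claim holds for m = k, i.e. 28 | h(k). Then
h(k+1) − 11·h(k) = (7·11^(k+1) - 7·7^(k+1)) − 11·(7·11^k - 7·7^k) = (-7)·7^k·(7 − 11) = (28)·7^k. Since 28 | h(k) by the inductive hypothesis, 28 | 11·h(k); and 28 | 28 since 28 = 28·1. Therefore 28 | h(k+1).
This completes the induction.
Therefore the largest such d is 28.

d = 28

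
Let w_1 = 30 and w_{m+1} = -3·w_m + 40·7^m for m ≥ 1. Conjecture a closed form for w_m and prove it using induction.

Computing the first terms: w_1 = 30, w_2 = 190, w_3 = 1390. This suggests w_m = 2(-3)^(m - 1) + 4·7^m.
Base step (m = 1): the formula gives 30 = 30 = w_1.
Inductive step: suppose the statement holds for some p ≥ 1, so w_p = 2(-3)^(p - 1) + 4·7^p.
Then w_{p+1} = -3·w_p + 40·7^p = -3·(2(-3)^(p - 1) + 4·7^p) + 40·7^p = 2(-3)^p + 4·7^(p + 1) = 2(-3)^((p+1) - 1) + 4·7^(p+1),
which is the claimed formula at m = p+1.
Hence, by induction on m, the claim holds for every m ≥ 1.

w_m = 2(-3)^(m - 1) + 4·7^m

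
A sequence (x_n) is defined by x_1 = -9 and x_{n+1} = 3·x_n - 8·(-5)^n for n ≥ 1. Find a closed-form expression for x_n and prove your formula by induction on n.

Computing the first terms: x_1 = -9, x_2 = 13, x_3 = -161. This suggests x_n = (-5)^n - 4·3^(n - 1).
Base step (n = 1): the formula gives -9 = -9 = x_1.
Inductive step: assume the claim holds for n = k, so x_k = (-5)^k - 4·3^(k - 1).
Then x_{k+1} = 3·x_k - 8·(-5)^k = 3·((-5)^k - 4·3^(k - 1)) - 8·(-5)^k = (-5)^(k + 1) - 4·3^k = (-5)^(k+1) - 4·3^((k+1) - 1),
which is the claimed formula at n = k+1.
By the principle of mathematical induction, the result holds for all n ≥ 1.

x_n = (-5)^n - 4·3^(n - 1)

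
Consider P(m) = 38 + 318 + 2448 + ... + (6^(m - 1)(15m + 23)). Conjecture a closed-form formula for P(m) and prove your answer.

We claim P(m) = 6^m(3m + 4) - 4 for all m ≥ 1.
Base case (m = 1): P(1) = 38, and the closed form gives 38. They agree.
Inductive step: assume the claim holds for m = r, so P(r) = 6^r(3r + 4) - 4.
Then P(r+1) = P(r) + (6^r(15r + 38)) = (6^r(3r + 4) - 4) + (6^r(15r + 38)).
Simplifying, P(r+1) = 18·6^r·r + 42·6^r - 4 = 6^(r+1)(3(r+1) + 4) - 4,
which is the closed form with m = r+1.
By induction, the statement is established for all m ≥ 1.

P(m) = 6^m(3m + 4) - 4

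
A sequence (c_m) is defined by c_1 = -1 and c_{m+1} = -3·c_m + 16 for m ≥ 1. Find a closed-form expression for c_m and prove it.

c_m = -5(-3)^(m - 1) + 4

Computing the first terms: c_1 = -1, c_2 = 19, c_3 = -41. This suggests c_m = -5(-3)^(m - 1) + 4.
When m = 1: the formula gives -1 = -1 = c_1.
For the inductive step, assume it holds for an arbitrary j ≥ 1, so c_j = -5(-3)^(j - 1) + 4.
Then c_{j+1} = -3·c_j + 16 = -3·(-5(-3)^(j - 1) + 4) + 16 = -5(-3)^j + 4 = -5(-3)^((j+1) - 1) + 4,
which is the claimed formula at m = j+1.
By induction, the statement is established for all m ≥ 1.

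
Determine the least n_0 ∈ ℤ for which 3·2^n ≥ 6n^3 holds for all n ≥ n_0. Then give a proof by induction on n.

At n = 11: 6144 < 7986, so the inequality fails and n_0 ≥ 12. We prove 3·2^n ≥ 6n^3 for all n ≥ 12.
For the base case n = 12: 3·2^n = 12288 and 6n^3 = 10368, so 12288 ≥ 10368.
Suppose the result is true for n = i, so 3·2^i ≥ 6i^3.
Then 3·2^(i + 1) = 2·(3·2^i) ≥ 2·(6i^3).
Also, for i ≥ 12 we have 2·(6i^3) ≥ 6(i+1)^3, since 2 ≥ (1 + 1/i)^3 for all i ≥ 12.
Combining, 3·2^(i + 1) ≥ 6(i+1)^3.
By induction, the statement is established for all n ≥ 12.
Hence the smallest such n_0 is 12.

n_0 = 12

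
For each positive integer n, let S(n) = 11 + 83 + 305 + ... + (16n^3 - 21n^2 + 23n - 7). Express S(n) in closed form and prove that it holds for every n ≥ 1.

We claim S(n) = n(4n^3 + n^2 + 5n + 1) for all n ≥ 1.
Base case (n = 1): S(1) = 11, and the closed form gives 11. They agree.
Inductive step: suppose the statement holds for some k ≥ 1, so S(k) = k(4k^3 + k^2 + 5k + 1).
Then S(k+1) = S(k) + (16k^3 + 27k^2 + 29k + 11) = (k(4k^3 + k^2 + 5k + 1)) + (16k^3 + 27k^2 + 29k + 11).
Simplifying, S(k+1) = (k + 1)(4k^3 + 13k^2 + 19k + 11) = (k+1)(4(k+1)^3 + (k+1)^2 + 5(k+1) + 1),
which is the closed form with n = k+1.
By the principle of mathematical induction, the result holds for all n ≥ 1.

S(n) = n(4n^3 + n^2 + 5n + 1)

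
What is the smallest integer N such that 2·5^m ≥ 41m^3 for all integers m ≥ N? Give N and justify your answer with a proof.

At m = 4: 1250 < 2624, so the inequality fails and N ≥ 5. We prove 2·5^m ≥ 41m^3 for all m ≥ 5.
When m = 5: 2·5^m = 6250 and 41m^3 = 5125, so 6250 ≥ 5125.
Inductive step: assume the claim holds for m = p, so 2·5^p ≥ 41p^3.
Then 2·5^(p + 1) = 5·(2·5^p) ≥ 5·(41p^3).
Also, for p ≥ 5 we have 5·(41p^3) ≥ 41(p+1)^3, since 5 ≥ (1 + 1/p)^3 for all p ≥ 5.
Combining, 2·5^(p + 1) ≥ 41(p+1)^3.
This completes the induction.
Hence the smallest such N is 5.

N = 5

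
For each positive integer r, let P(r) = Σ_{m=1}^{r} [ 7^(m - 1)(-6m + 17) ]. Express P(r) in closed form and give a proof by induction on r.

P(r) = 7^r(-r + 3) - 3

We claim P(r) = 7^r(-r + 3) - 3 for all r ≥ 1.
For the base case r = 1: P(1) = 11, and the closed form gives 11. They agree.
Inductive step: suppose the statement holds for some m ≥ 1, so P(m) = 7^m(-m + 3) - 3.
Then P(m+1) = P(m) + (7^m(-6m + 11)) = (7^m(-m + 3) - 3) + (7^m(-6m + 11)).
Simplifying, P(m+1) = -7·7^m·m + 14·7^m - 3 = 7^(m+1)(-(m+1) + 3) - 3,
which is the closed form with r = m+1.
By induction, the statement is established for all r ≥ 1.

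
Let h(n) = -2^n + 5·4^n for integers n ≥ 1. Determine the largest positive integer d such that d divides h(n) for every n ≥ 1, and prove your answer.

Computing the first values: h(1) = 18 and h(2) = 76; gcd(18, 76) = 2, so d ≤ 2.
We prove 2 | -2^n + 5·4^n for all n ≥ 1 by induction on n.
When n = 1: h(1) = 18 = 2·(9), so 2 | h(1).
Suppose the result is true for n = p, i.e. 2 | h(p). Then
h(p+1) − 4·h(p) = (-2^(p+1) + 5·4^(p+1)) − 4·(-2^p + 5·4^p) = (-1)·2^p·(2 − 4) = (2)·2^p. Since 2 | h(p) by the inductive hypothesis, 2 | 4·h(p); and 2 | 2 since 2 = 2·1. Therefore 2 | h(p+1).
Hence, by induction on n, the claim holds for every n ≥ 1.
Therefore the largest such d is 2.

d = 2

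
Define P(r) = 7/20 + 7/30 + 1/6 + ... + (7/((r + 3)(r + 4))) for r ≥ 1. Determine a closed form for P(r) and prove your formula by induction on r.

We claim P(r) = 7r/(4(r + 4)) for all r ≥ 1.
Base case (r = 1): P(1) = 7/20, and the closed form gives 7/20. They agree.
Inductive step: suppose the statement holds for some k ≥ 1, so P(k) = 7k/(4(k + 4)).
Then P(k+1) = P(k) + (7/((k + 4)(k + 5))) = (7k/(4(k + 4))) + (7/((k + 4)(k + 5))).
Simplifying, P(k+1) = 7(k + 1)/(4(k + 5)) = 7(k+1)/(4((k+1) + 4)),
which is the closed form with r = k+1.
By induction, the statement is established for all r ≥ 1.

P(r) = 7r/(4(r + 4))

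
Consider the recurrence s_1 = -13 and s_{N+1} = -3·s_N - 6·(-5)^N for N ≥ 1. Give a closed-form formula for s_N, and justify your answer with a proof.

Computing the first terms: s_1 = -13, s_2 = 69, s_3 = -357. This suggests s_N = 2(-3)^(N - 1) + 3(-5)^N.
Base case (N = 1): the formula gives -13 = -13 = s_1.
Inductive step: assume the claim holds for N = m, so s_m = 2(-3)^(m - 1) + 3(-5)^m.
Then s_{m+1} = -3·s_m - 6·(-5)^m = -3·(2(-3)^(m - 1) + 3(-5)^m) - 6·(-5)^m = 2(-3)^m + 3(-5)^(m + 1) = 2(-3)^((m+1) - 1) + 3(-5)^(m+1),
which is the claimed formula at N = m+1.
By the principle of mathematical induction, the result holds for all N ≥ 1.

s_N = 2(-3)^(N - 1) + 3(-5)^N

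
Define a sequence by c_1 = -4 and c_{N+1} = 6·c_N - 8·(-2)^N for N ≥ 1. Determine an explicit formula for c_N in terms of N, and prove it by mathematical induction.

Computing the first terms: c_1 = -4, c_2 = -8, c_3 = -80. This suggests c_N = (-2)^N - 2·6^(N - 1).
Base case (N = 1): the formula gives -4 = -4 = c_1.
For the inductive step, assume it holds for an arbitrary i ≥ 1, so c_i = (-2)^i - 2·6^(i - 1).
Then c_{i+1} = 6·c_i - 8·(-2)^i = 6·((-2)^i - 2·6^(i - 1)) - 8·(-2)^i = (-2)^(i + 1) - 2·6^i = (-2)^(i+1) - 2·6^((i+1) - 1),
which is the claimed formula at N = i+1.
Hence, by induction on N, the claim holds for every N ≥ 1.

c_N = (-2)^N - 2·6^(N - 1)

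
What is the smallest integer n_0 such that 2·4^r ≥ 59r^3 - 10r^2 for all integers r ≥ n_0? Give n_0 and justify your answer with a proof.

n_0 = 7

At r = 6: 8192 < 12384, so the inequality fails and n_0 ≥ 7. We prove 2·4^r ≥ 59r^3 - 10r^2 for all r ≥ 7.
Base case (r = 7): 2·4^r = 32768 and 59r^3 - 10r^2 = 19747, so 32768 ≥ 19747.
Inductive step: assume the claim holds for r = m, so 2·4^m ≥ 59m^3 - 10m^2.
Then 2·4^(m + 1) = 4·(2·4^m) ≥ 4·(59m^3 - 10m^2).
Also, for m ≥ 7 we have 4·(59m^3 - 10m^2) ≥ 59(m+1)^3 - 10(m+1)^2, since 4·(59m^3 - 10m^2) − (59(m+1)^3 - 10(m+1)^2) = 177m^3 - 207m^2 - 157m - 49, which is nonnegative for all m ≥ 7.
Combining, 2·4^(m + 1) ≥ 59(m+1)^3 - 10(m+1)^2.
Hence, by induction on r, the claim holds for every r ≥ 7.
Hence the smallest such n_0 is 7.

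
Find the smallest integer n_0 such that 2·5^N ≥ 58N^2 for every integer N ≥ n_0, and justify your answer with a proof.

n_0 = 4

At N = 3: 250 < 522, so the inequality fails and n_0 ≥ 4. We prove 2·5^N ≥ 58N^2 for all N ≥ 4.
Base case (N = 4): 2·5^N = 1250 and 58N^2 = 928, so 1250 ≥ 928.
For the inductive step, assume it holds for an arbitrary k ≥ 4, so 2·5^k ≥ 58k^2.
Then 2·5^(k + 1) = 5·(2·5^k) ≥ 5·(58k^2).
Also, for k ≥ 4 we have 5·(58k^2) ≥ 58(k+1)^2, since 5 ≥ (1 + 1/k)^2 for all k ≥ 4.
Combining, 2·5^(k + 1) ≥ 58(k+1)^2.
This completes the induction.
Hence the smallest such n_0 is 4.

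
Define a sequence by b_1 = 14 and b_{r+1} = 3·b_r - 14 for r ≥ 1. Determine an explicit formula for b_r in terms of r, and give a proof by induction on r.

b_r = 7·3^(r - 1) + 7

Computing the first terms: b_1 = 14, b_2 = 28, b_3 = 70. This suggests b_r = 7·3^(r - 1) + 7.
For the base case r = 1: the formula gives 14 = 14 = b_1.
For the inductive step, assume it holds for an arbitrary p ≥ 1, so b_p = 7·3^(p - 1) + 7.
Then b_{p+1} = 3·b_p - 14 = 3·(7·3^(p - 1) + 7) - 14 = 7·3^p + 7 = 7·3^((p+1) - 1) + 7,
which is the claimed formula at r = p+1.
By the principle of mathematical induction, the result holds for all r ≥ 1.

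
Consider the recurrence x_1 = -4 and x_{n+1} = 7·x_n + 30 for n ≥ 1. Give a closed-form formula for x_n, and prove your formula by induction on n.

x_n = 7^(n - 1) - 5

Computing the first terms: x_1 = -4, x_2 = 2, x_3 = 44. This suggests x_n = 7^(n - 1) - 5.
Base case (n = 1): the formula gives -4 = -4 = x_1.
Suppose the result is true for n = i, so x_i = 7^(i - 1) - 5.
Then x_{i+1} = 7·x_i + 30 = 7·(7^(i - 1) - 5) + 30 = 7^i - 5 = 7^((i+1) - 1) - 5,
which is the claimed formula at n = i+1.
Hence, by induction on n, the claim holds for every n ≥ 1.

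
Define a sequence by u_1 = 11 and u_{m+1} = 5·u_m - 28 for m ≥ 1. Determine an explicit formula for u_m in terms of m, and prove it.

u_m = 4·5^(m - 1) + 7

Computing the first terms: u_1 = 11, u_2 = 27, u_3 = 107. This suggests u_m = 4·5^(m - 1) + 7.
Base case (m = 1): the formula gives 11 = 11 = u_1.
For the inductive step, assume it holds for an arbitrary k ≥ 1, so u_k = 4·5^(k - 1) + 7.
Then u_{k+1} = 5·u_k - 28 = 5·(4·5^(k - 1) + 7) - 28 = 4·5^k + 7 = 4·5^((k+1) - 1) + 7,
which is the claimed formula at m = k+1.
Hence, by induction on m, the claim holds for every m ≥ 1.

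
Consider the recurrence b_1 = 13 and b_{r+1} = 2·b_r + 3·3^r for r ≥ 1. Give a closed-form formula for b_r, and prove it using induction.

b_r = 2^(r + 1) + 3^(r + 1)

Computing the first terms: b_1 = 13, b_2 = 35, b_3 = 97. This suggests b_r = 2^(r + 1) + 3^(r + 1).
For the base case r = 1: the formula gives 13 = 13 = b_1.
For the inductive step, assume it holds for an arbitrary i ≥ 1, so b_i = 2^(i + 1) + 3^(i + 1).
Then b_{i+1} = 2·b_i + 3·3^i = 2·(2^(i + 1) + 3^(i + 1)) + 3·3^i = 2^(i + 2) + 3^(i + 2) = 2^((i+1) + 1) + 3^((i+1) + 1),
which is the claimed formula at r = i+1.
This completes the induction.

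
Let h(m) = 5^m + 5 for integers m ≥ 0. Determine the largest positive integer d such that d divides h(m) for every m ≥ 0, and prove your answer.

d = 2

Computing the first values: h(0) = 6 and h(1) = 10; gcd(6, 10) = 2, so d ≤ 2.
We prove 2 | 5^m + 5 for all m ≥ 0 by induction on m.
Base case (m = 0): h(0) = 6 = 2·(3), so 2 | h(0).
Inductive step: suppose the statement holds for some i ≥ 0, i.e. 2 | h(i). Then
h(i+1) = 5^(i+1) + 5 = 5·(5^i + 5) - 20 = 5·h(i) - 20. The first term is divisible by 2 by the inductive hypothesis, and -20 is divisible by 2. Hence 2 | h(i+1).
This completes the induction.
Therefore the largest such d is 2.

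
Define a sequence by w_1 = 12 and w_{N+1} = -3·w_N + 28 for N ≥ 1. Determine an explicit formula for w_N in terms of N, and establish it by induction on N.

Computing the first terms: w_1 = 12, w_2 = -8, w_3 = 52. This suggests w_N = 5(-3)^(N - 1) + 7.
For the base case N = 1: the formula gives 12 = 12 = w_1.
For the inductive step, assume it holds for an arbitrary r ≥ 1, so w_r = 5(-3)^(r - 1) + 7.
Then w_{r+1} = -3·w_r + 28 = -3·(5(-3)^(r - 1) + 7) + 28 = 5(-3)^r + 7 = 5(-3)^((r+1) - 1) + 7,
which is the claimed formula at N = r+1.
By induction, the statement is established for all N ≥ 1.

w_N = 5(-3)^(N - 1) + 7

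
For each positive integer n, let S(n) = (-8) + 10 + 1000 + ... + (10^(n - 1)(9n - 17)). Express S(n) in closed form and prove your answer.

We claim S(n) = 10^n(n - 2) + 2 for all n ≥ 1.
When n = 1: S(1) = -8, and the closed form gives -8. They agree.
Inductive step: suppose the statement holds for some j ≥ 1, so S(j) = 10^j(j - 2) + 2.
Then S(j+1) = S(j) + (10^j(9j - 8)) = (10^j(j - 2) + 2) + (10^j(9j - 8)).
Simplifying, S(j+1) = 10·10^j·j - 10·10^j + 2 = 10^(j+1)((j+1) - 2) + 2,
which is the closed form with n = j+1.
Hence, by induction on n, the claim holds for every n ≥ 1.

S(n) = 10^n(n - 2) + 2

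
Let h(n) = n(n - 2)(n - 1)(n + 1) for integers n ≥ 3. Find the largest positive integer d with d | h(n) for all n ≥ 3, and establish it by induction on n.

Computing the first values: h(3) = 24 and h(4) = 120; gcd(24, 120) = 24, so d ≤ 24.
We prove 24 | n(n - 2)(n - 1)(n + 1) for all n ≥ 3 by induction on n.
For the base case n = 3: h(3) = 24 = 24·(1), so 24 | h(3).
Suppose the result is true for n = k, i.e. 24 | h(k). Then
h(k+1) − h(k) = (k-1)·k·(k+1)·(k+2) − (k-2)·(k-1)·k·(k+1) = (k-1)·k·(k+1)·[(k+2) − (k-2)] = 4·(k-1)·k·(k+1). The product of 3 consecutive integers is divisible by (3)! = 6, so h(k+1) − h(k) is divisible by 4·6 = 24. By the inductive hypothesis 24 | h(k), hence 24 | h(k+1).
By the principle of mathematical induction, the result holds for all n ≥ 3.
Therefore the largest such d is 24.

d = 24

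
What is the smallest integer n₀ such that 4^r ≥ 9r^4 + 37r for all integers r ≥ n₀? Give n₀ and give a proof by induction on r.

n₀ = 8

At r = 7: 16384 < 21868, so the inequality fails and n₀ ≥ 8. We prove 4^r ≥ 9r^4 + 37r for all r ≥ 8.
Base case (r = 8): 4^r = 65536 and 9r^4 + 37r = 37160, so 65536 ≥ 37160.
Suppose the result is true for r = m, so 4^m ≥ 9m^4 + 37m.
Then 4^(m + 1) = 4·(4^m) ≥ 4·(9m^4 + 37m).
Also, for m ≥ 8 we have 4·(9m^4 + 37m) ≥ 9(m+1)^4 + 37(m+1), since 4·(9m^4 + 37m) − (9(m+1)^4 + 37(m+1)) = 27m^4 - 36m^3 - 54m^2 + 75m - 46, which is nonnegative for all m ≥ 8.
Combining, 4^(m + 1) ≥ 9(m+1)^4 + 37(m+1).
Hence, by induction on r, the claim holds for every r ≥ 8.
Hence the smallest such n₀ is 8.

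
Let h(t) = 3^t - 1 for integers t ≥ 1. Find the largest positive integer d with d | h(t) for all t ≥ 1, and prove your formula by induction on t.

Computing the first values: h(1) = 2 and h(2) = 8; gcd(2, 8) = 2, so d ≤ 2.
We prove 2 | 3^t - 1 for all t ≥ 1 by induction on t.
Base case (t = 1): h(1) = 2 = 2·(1), so 2 | h(1).
Inductive step: suppose the statement holds for some m ≥ 1, i.e. 2 | h(m). Then
3^{m+1} − 1^{m+1} = 3·3^m − 1·1^m = 3·(3^m − 1^m) + (2)·1^m. The first term is divisible by 2 by the inductive hypothesis, and the second term (2)·1^m is divisible by 2 since 2 | 2. Hence 2 | h(m+1).
By the principle of mathematical induction, the result holds for all t ≥ 1.
Therefore the largest such d is 2.

d = 2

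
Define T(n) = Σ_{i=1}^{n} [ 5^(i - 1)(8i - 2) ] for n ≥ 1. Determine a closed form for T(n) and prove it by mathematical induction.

T(n) = 5^n(2n - 1) + 1

We claim T(n) = 5^n(2n - 1) + 1 for all n ≥ 1.
When n = 1: T(1) = 6, and the closed form gives 6. They agree.
Suppose the result is true for n = i, so T(i) = 5^i(2i - 1) + 1.
Then T(i+1) = T(i) + (5^i(8i + 6)) = (5^i(2i - 1) + 1) + (5^i(8i + 6)).
Simplifying, T(i+1) = 10·5^i·i + 5·5^i + 1 = 5^(i+1)(2(i+1) - 1) + 1,
which is the closed form with n = i+1.
This completes the induction.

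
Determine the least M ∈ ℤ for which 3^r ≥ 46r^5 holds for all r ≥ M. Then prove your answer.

At r = 16: 43046721 < 48234496, so the inequality fails and M ≥ 17. We prove 3^r ≥ 46r^5 for all r ≥ 17.
When r = 17: 3^r = 129140163 and 46r^5 = 65313422, so 129140163 ≥ 65313422.
For the inductive step, assume it holds for an arbitrary k ≥ 17, so 3^k ≥ 46k^5.
Then 3^(k + 1) = 3·(3^k) ≥ 3·(46k^5).
Also, for k ≥ 17 we have 3·(46k^5) ≥ 46(k+1)^5, since 3 ≥ (1 + 1/k)^5 for all k ≥ 17.
Combining, 3^(k + 1) ≥ 46(k+1)^5.
Hence, by induction on r, the claim holds for every r ≥ 17.
Hence the smallest such M is 17.

M = 17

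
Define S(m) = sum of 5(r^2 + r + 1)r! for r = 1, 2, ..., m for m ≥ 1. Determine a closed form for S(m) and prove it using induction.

We claim S(m) = (5m + 5)(m + 1)! - 5 for all m ≥ 1.
Base step (m = 1): S(1) = 15, and the closed form gives 15. They agree.
Inductive step: suppose the statement holds for some r ≥ 1, so S(r) = (5r + 5)(r + 1)! - 5.
Then S(r+1) = S(r) + (5(r^2 + 3r + 3)(r + 1)!) = ((5r + 5)(r + 1)! - 5) + (5(r^2 + 3r + 3)(r + 1)!).
Simplifying, S(r+1) = (5(r+1) + 5)((r+1) + 1)! - 5,
which is the closed form with m = r+1.
By the principle of mathematical induction, the result holds for all m ≥ 1.

S(m) = (5m + 5)(m + 1)! - 5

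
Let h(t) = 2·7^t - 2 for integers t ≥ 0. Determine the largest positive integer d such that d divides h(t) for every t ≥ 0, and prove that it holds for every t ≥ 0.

d = 12

Computing the first values: h(0) = 0 and h(1) = 12; gcd(0, 12) = 12, so d ≤ 12.
We prove 12 | 2·7^t - 2 for all t ≥ 0 by induction on t.
For the base case t = 0: h(0) = 0 = 12·(0), so 12 | h(0).
For the inductive step, assume it holds for an arbitrary p ≥ 0, i.e. 12 | h(p). Then
h(p+1) = 2·7^(p+1) - 2 = 7·(2·7^p - 2) + 12 = 7·h(p) + 12. The first term is divisible by 12 by the inductive hypothesis, and 12 is divisible by 12. Hence 12 | h(p+1).
This completes the induction.
Therefore the largest such d is 12.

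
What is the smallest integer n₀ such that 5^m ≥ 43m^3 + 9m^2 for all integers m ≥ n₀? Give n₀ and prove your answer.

n₀ = 6

At m = 5: 3125 < 5600, so the inequality fails and n₀ ≥ 6. We prove 5^m ≥ 43m^3 + 9m^2 for all m ≥ 6.
Base step (m = 6): 5^m = 15625 and 43m^3 + 9m^2 = 9612, so 15625 ≥ 9612.
Inductive step: assume the claim holds for m = p, so 5^p ≥ 43p^3 + 9p^2.
Then 5^(p + 1) = 5·(5^p) ≥ 5·(43p^3 + 9p^2).
Also, for p ≥ 6 we have 5·(43p^3 + 9p^2) ≥ 43(p+1)^3 + 9(p+1)^2, since 5·(43p^3 + 9p^2) − (43(p+1)^3 + 9(p+1)^2) = 172p^3 - 93p^2 - 147p - 52, which is nonnegative for all p ≥ 6.
Combining, 5^(p + 1) ≥ 43(p+1)^3 + 9(p+1)^2.
Hence, by induction on m, the claim holds for every m ≥ 6.
Hence the smallest such n₀ is 6.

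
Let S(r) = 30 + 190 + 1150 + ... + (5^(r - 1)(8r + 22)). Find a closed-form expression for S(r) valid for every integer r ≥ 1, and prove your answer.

S(r) = 5^r(2r + 5) - 5

We claim S(r) = 5^r(2r + 5) - 5 for all r ≥ 1.
For the base case r = 1: S(1) = 30, and the closed form gives 30. They agree.
Suppose the result is true for r = m, so S(m) = 5^m(2m + 5) - 5.
Then S(m+1) = S(m) + (5^m(8m + 30)) = (5^m(2m + 5) - 5) + (5^m(8m + 30)).
Simplifying, S(m+1) = 10·5^m·m + 35·5^m - 5 = 5^(m+1)(2(m+1) + 5) - 5,
which is the closed form with r = m+1.
By induction, the statement is established for all r ≥ 1.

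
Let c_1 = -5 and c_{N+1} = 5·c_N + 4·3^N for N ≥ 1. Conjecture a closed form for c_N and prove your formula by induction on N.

Computing the first terms: c_1 = -5, c_2 = -13, c_3 = -29. This suggests c_N = -2·3^N + 5^(N - 1).
For the base case N = 1: the formula gives -5 = -5 = c_1.
For the inductive step, assume it holds for an arbitrary k ≥ 1, so c_k = -2·3^k + 5^(k - 1).
Then c_{k+1} = 5·c_k + 4·3^k = 5·(-2·3^k + 5^(k - 1)) + 4·3^k = -2·3^(k + 1) + 5^k = -2·3^(k+1) + 5^((k+1) - 1),
which is the claimed formula at N = k+1.
By induction, the statement is established for all N ≥ 1.

c_N = -2·3^N + 5^(N - 1)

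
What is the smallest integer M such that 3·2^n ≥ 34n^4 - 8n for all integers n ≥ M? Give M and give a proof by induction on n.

M = 22

At n = 21: 6291456 < 6612186, so the inequality fails and M ≥ 22. We prove 3·2^n ≥ 34n^4 - 8n for all n ≥ 22.
Base step (n = 22): 3·2^n = 12582912 and 34n^4 - 8n = 7964528, so 12582912 ≥ 7964528.
Inductive step: suppose the statement holds for some k ≥ 22, so 3·2^k ≥ 34k^4 - 8k.
Then 3·2^(k + 1) = 2·(3·2^k) ≥ 2·(34k^4 - 8k).
Also, for k ≥ 22 we have 2·(34k^4 - 8k) ≥ 34(k+1)^4 - 8(k+1), since 2·(34k^4 - 8k) − (34(k+1)^4 - 8(k+1)) = 34k^4 - 136k^3 - 204k^2 - 144k - 26, which is nonnegative for all k ≥ 22.
Combining, 3·2^(k + 1) ≥ 34(k+1)^4 - 8(k+1).
By the principle of mathematical induction, the result holds for all n ≥ 22.
Hence the smallest such M is 22.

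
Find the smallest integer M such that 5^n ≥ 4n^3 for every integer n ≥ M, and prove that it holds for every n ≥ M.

M = 3

At n = 2: 25 < 32, so the inequality fails and M ≥ 3. We prove 5^n ≥ 4n^3 for all n ≥ 3.
For the base case n = 3: 5^n = 125 and 4n^3 = 108, so 125 ≥ 108.
Inductive step: suppose the statement holds for some i ≥ 3, so 5^i ≥ 4i^3.
Then 5^(i + 1) = 5·(5^i) ≥ 5·(4i^3).
Also, for i ≥ 3 we have 5·(4i^3) ≥ 4(i+1)^3, since 5 ≥ (1 + 1/i)^3 for all i ≥ 3.
Combining, 5^(i + 1) ≥ 4(i+1)^3.
By induction, the statement is established for all n ≥ 3.
Hence the smallest such M is 3.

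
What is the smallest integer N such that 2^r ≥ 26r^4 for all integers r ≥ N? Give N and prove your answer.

At r = 22: 4194304 < 6090656, so the inequality fails and N ≥ 23. We prove 2^r ≥ 26r^4 for all r ≥ 23.
Base step (r = 23): 2^r = 8388608 and 26r^4 = 7275866, so 8388608 ≥ 7275866.
For the inductive step, assume it holds for an arbitrary j ≥ 23, so 2^j ≥ 26j^4.
Then 2^(j + 1) = 2·(2^j) ≥ 2·(26j^4).
Also, for j ≥ 23 we have 2·(26j^4) ≥ 26(j+1)^4, since 2 ≥ (1 + 1/j)^4 for all j ≥ 23.
Combining, 2^(j + 1) ≥ 26(j+1)^4.
By induction, the statement is established for all r ≥ 23.
Hence the smallest such N is 23.

N = 23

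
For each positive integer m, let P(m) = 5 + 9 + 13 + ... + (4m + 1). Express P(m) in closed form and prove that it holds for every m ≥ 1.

P(m) = m(2m + 3)

We claim P(m) = m(2m + 3) for all m ≥ 1.
Base step (m = 1): P(1) = 5, and the closed form gives 5. They agree.
Suppose the result is true for m = j, so P(j) = j(2j + 3).
Then P(j+1) = P(j) + (4j + 5) = (j(2j + 3)) + (4j + 5).
Simplifying, P(j+1) = (j + 1)(2j + 5) = (j+1)(2(j+1) + 3),
which is the closed form with m = j+1.
This completes the induction.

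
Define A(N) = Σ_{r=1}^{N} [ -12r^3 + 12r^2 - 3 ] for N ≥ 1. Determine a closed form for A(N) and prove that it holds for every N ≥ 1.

We claim A(N) = -N(3N^3 + 2N^2 - 3N + 1) for all N ≥ 1.
Base case (N = 1): A(1) = -3, and the closed form gives -3. They agree.
Inductive step: suppose the statement holds for some r ≥ 1, so A(r) = r(-3r^3 - 2r^2 + 3r - 1).
Then A(r+1) = A(r) + (-12(r + 1)^3 + 12(r + 1)^2 - 3) = (r(-3r^3 - 2r^2 + 3r - 1)) + (-12(r + 1)^3 + 12(r + 1)^2 - 3).
Simplifying, A(r+1) = -(r + 1)(3r^3 + 11r^2 + 10r + 3) = -(r+1)(3(r+1)^3 + 2(r+1)^2 - 3(r+1) + 1),
which is the closed form with N = r+1.
By the principle of mathematical induction, the result holds for all N ≥ 1.

A(N) = -N(3N^3 + 2N^2 - 3N + 1)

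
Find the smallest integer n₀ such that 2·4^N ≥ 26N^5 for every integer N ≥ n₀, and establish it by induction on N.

n₀ = 11

At N = 10: 2097152 < 2600000, so the inequality fails and n₀ ≥ 11. We prove 2·4^N ≥ 26N^5 for all N ≥ 11.
Base case (N = 11): 2·4^N = 8388608 and 26N^5 = 4187326, so 8388608 ≥ 4187326.
Suppose the result is true for N = r, so 2·4^r ≥ 26r^5.
Then 2·4^(r + 1) = 4·(2·4^r) ≥ 4·(26r^5).
Also, for r ≥ 11 we have 4·(26r^5) ≥ 26(r+1)^5, since 4 ≥ (1 + 1/r)^5 for all r ≥ 11.
Combining, 2·4^(r + 1) ≥ 26(r+1)^5.
By induction, the statement is established for all N ≥ 11.
Hence the smallest such n₀ is 11.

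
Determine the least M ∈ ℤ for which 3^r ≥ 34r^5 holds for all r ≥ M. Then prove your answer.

M = 16

At r = 15: 14348907 < 25818750, so the inequality fails and M ≥ 16. We prove 3^r ≥ 34r^5 for all r ≥ 16.
When r = 16: 3^r = 43046721 and 34r^5 = 35651584, so 43046721 ≥ 35651584.
Suppose the result is true for r = m, so 3^m ≥ 34m^5.
Then 3^(m + 1) = 3·(3^m) ≥ 3·(34m^5).
Also, for m ≥ 16 we have 3·(34m^5) ≥ 34(m+1)^5, since 3 ≥ (1 + 1/m)^5 for all m ≥ 16.
Combining, 3^(m + 1) ≥ 34(m+1)^5.
This completes the induction.
Hence the smallest such M is 16.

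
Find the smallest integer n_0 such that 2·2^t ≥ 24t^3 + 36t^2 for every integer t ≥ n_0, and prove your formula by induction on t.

n_0 = 16

At t = 15: 65536 < 89100, so the inequality fails and n_0 ≥ 16. We prove 2·2^t ≥ 24t^3 + 36t^2 for all t ≥ 16.
Base case (t = 16): 2·2^t = 131072 and 24t^3 + 36t^2 = 107520, so 131072 ≥ 107520.
Inductive step: assume the claim holds for t = r, so 2·2^r ≥ 24r^3 + 36r^2.
Then 2·2^(r + 1) = 2·(2·2^r) ≥ 2·(24r^3 + 36r^2).
Also, for r ≥ 16 we have 2·(24r^3 + 36r^2) ≥ 24(r+1)^3 + 36(r+1)^2, since 2·(24r^3 + 36r^2) − (24(r+1)^3 + 36(r+1)^2) = 24r^3 - 36r^2 - 144r - 60, which is nonnegative for all r ≥ 16.
Combining, 2·2^(r + 1) ≥ 24(r+1)^3 + 36(r+1)^2.
This completes the induction.
Hence the smallest such n_0 is 16.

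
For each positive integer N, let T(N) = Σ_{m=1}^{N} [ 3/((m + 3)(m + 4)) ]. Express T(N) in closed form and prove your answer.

T(N) = 3N/(4(N + 4))

We claim T(N) = 3N/(4(N + 4)) for all N ≥ 1.
Base case (N = 1): T(1) = 3/20, and the closed form gives 3/20. They agree.
Suppose the result is true for N = m, so T(m) = 3m/(4(m + 4)).
Then T(m+1) = T(m) + (3/((m + 4)(m + 5))) = (3m/(4(m + 4))) + (3/((m + 4)(m + 5))).
Simplifying, T(m+1) = 3(m + 1)/(4(m + 5)) = 3(m+1)/(4((m+1) + 4)),
which is the closed form with N = m+1.
By the principle of mathematical induction, the result holds for all N ≥ 1.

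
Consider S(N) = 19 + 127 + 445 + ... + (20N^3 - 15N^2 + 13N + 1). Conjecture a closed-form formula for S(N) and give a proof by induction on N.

S(N) = N(5N^3 + 5N^2 + 4N + 5)

We claim S(N) = N(5N^3 + 5N^2 + 4N + 5) for all N ≥ 1.
Base step (N = 1): S(1) = 19, and the closed form gives 19. They agree.
For the inductive step, assume it holds for an arbitrary k ≥ 1, so S(k) = k(5k^3 + 5k^2 + 4k + 5).
Then S(k+1) = S(k) + (20k^3 + 45k^2 + 43k + 19) = (k(5k^3 + 5k^2 + 4k + 5)) + (20k^3 + 45k^2 + 43k + 19).
Simplifying, S(k+1) = (k + 1)(5k^3 + 20k^2 + 29k + 19) = (k+1)(5(k+1)^3 + 5(k+1)^2 + 4(k+1) + 5),
which is the closed form with N = k+1.
This completes the induction.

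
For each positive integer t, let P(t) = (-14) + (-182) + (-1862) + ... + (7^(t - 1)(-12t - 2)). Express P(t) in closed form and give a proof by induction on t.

P(t) = -2·7^t·t

We claim P(t) = -2·7^t·t for all t ≥ 1.
Base case (t = 1): P(1) = -14, and the closed form gives -14. They agree.
Inductive step: assume the claim holds for t = k, so P(k) = -2·7^k·k.
Then P(k+1) = P(k) + (7^k(-12k - 14)) = (-2·7^k·k) + (7^k(-12k - 14)).
Simplifying, P(k+1) = 14·7^k(-k - 1) = -2·7^(k+1)·(k+1),
which is the closed form with t = k+1.
This completes the induction.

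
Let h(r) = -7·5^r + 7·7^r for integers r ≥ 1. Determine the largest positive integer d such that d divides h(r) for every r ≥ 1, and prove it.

Computing the first values: h(1) = 14 and h(2) = 168; gcd(14, 168) = 14, so d ≤ 14.
We prove 14 | -7·5^r + 7·7^r for all r ≥ 1 by induction on r.
Base case (r = 1): h(1) = 14 = 14·(1), so 14 | h(1).
Inductive step: suppose the statement holds for some i ≥ 1, i.e. 14 | h(i). Then
h(i+1) − 7·h(i) = (-7·5^(i+1) + 7·7^(i+1)) − 7·(-7·5^i + 7·7^i) = (-7)·5^i·(5 − 7) = (14)·5^i. Since 14 | h(i) by the inductive hypothesis, 14 | 7·h(i); and 14 | 14 since 14 = 14·1. Therefore 14 | h(i+1).
Hence, by induction on r, the claim holds for every r ≥ 1.
Therefore the largest such d is 14.

d = 14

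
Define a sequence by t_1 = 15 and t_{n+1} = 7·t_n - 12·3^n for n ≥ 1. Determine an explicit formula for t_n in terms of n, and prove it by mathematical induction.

Computing the first terms: t_1 = 15, t_2 = 69, t_3 = 375. This suggests t_n = 3^(n + 1) + 6·7^(n - 1).
When n = 1: the formula gives 15 = 15 = t_1.
For the inductive step, assume it holds for an arbitrary m ≥ 1, so t_m = 3^(m + 1) + 6·7^(m - 1).
Then t_{m+1} = 7·t_m - 12·3^m = 7·(3^(m + 1) + 6·7^(m - 1)) - 12·3^m = 3^(m + 2) + 6·7^m = 3^((m+1) + 1) + 6·7^((m+1) - 1),
which is the claimed formula at n = m+1.
This completes the induction.

t_n = 3^(n + 1) + 6·7^(n - 1)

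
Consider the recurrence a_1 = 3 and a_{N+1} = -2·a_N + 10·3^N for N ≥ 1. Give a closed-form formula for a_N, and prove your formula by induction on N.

Computing the first terms: a_1 = 3, a_2 = 24, a_3 = 42. This suggests a_N = -3(-2)^(N - 1) + 2·3^N.
When N = 1: the formula gives 3 = 3 = a_1.
Inductive step: suppose the statement holds for some p ≥ 1, so a_p = -3(-2)^(p - 1) + 2·3^p.
Then a_{p+1} = -2·a_p + 10·3^p = -2·(-3(-2)^(p - 1) + 2·3^p) + 10·3^p = -3(-2)^p + 2·3^(p + 1) = -3(-2)^((p+1) - 1) + 2·3^(p+1),
which is the claimed formula at N = p+1.
By the principle of mathematical induction, the result holds for all N ≥ 1.

a_N = -3(-2)^(N - 1) + 2·3^N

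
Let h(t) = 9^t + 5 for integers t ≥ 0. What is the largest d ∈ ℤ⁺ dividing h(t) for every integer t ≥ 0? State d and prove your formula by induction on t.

Computing the first values: h(0) = 6 and h(1) = 14; gcd(6, 14) = 2, so d ≤ 2.
We prove 2 | 9^t + 5 for all t ≥ 0 by induction on t.
Base step (t = 0): h(0) = 6 = 2·(3), so 2 | h(0).
Suppose the result is true for t = i, i.e. 2 | h(i). Then
h(i+1) = 9^(i+1) + 5 = 9·(9^i + 5) - 40 = 9·h(i) - 40. The first term is divisible by 2 by the inductive hypothesis, and -40 is divisible by 2. Hence 2 | h(i+1).
Hence, by induction on t, the claim holds for every t ≥ 0.
Therefore the largest such d is 2.

d = 2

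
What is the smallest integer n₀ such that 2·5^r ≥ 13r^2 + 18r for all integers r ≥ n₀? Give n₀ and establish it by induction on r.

n₀ = 3

At r = 2: 50 < 88, so the inequality fails and n₀ ≥ 3. We prove 2·5^r ≥ 13r^2 + 18r for all r ≥ 3.
For the base case r = 3: 2·5^r = 250 and 13r^2 + 18r = 171, so 250 ≥ 171.
Inductive step: assume the claim holds for r = k, so 2·5^k ≥ 13k^2 + 18k.
Then 2·5^(k + 1) = 5·(2·5^k) ≥ 5·(13k^2 + 18k).
Also, for k ≥ 3 we have 5·(13k^2 + 18k) ≥ 13(k+1)^2 + 18(k+1), since 5·(13k^2 + 18k) − (13(k+1)^2 + 18(k+1)) = 52k^2 + 46k - 31, which is nonnegative for all k ≥ 3.
Combining, 2·5^(k + 1) ≥ 13(k+1)^2 + 18(k+1).
By induction, the statement is established for all r ≥ 3.
Hence the smallest such n₀ is 3.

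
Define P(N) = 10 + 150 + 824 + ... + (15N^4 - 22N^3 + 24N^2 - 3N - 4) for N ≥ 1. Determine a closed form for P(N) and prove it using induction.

P(N) = N(3N - 1)(N^3 + N^2 + N + 2)

We claim P(N) = N(3N - 1)(N^3 + N^2 + N + 2) for all N ≥ 1.
Base step (N = 1): P(1) = 10, and the closed form gives 10. They agree.
For the inductive step, assume it holds for an arbitrary p ≥ 1, so P(p) = p(3p^4 + 2p^3 + 2p^2 + 5p - 2).
Then P(p+1) = P(p) + (15p^4 + 38p^3 + 48p^2 + 39p + 10) = (p(3p^4 + 2p^3 + 2p^2 + 5p - 2)) + (15p^4 + 38p^3 + 48p^2 + 39p + 10).
Simplifying, P(p+1) = (p + 1)(3p + 2)(p^3 + 4p^2 + 6p + 5) = (p+1)(3(p+1) - 1)((p+1)^3 + (p+1)^2 + (p+1) + 2),
which is the closed form with N = p+1.
This completes the induction.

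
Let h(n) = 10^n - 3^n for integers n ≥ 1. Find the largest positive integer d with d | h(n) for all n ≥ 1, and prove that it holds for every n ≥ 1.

d = 7

Computing the first values: h(1) = 7 and h(2) = 91; gcd(7, 91) = 7, so d ≤ 7.
We prove 7 | 10^n - 3^n for all n ≥ 1 by induction on n.
When n = 1: h(1) = 7 = 7·(1), so 7 | h(1).
Inductive step: suppose the statement holds for some j ≥ 1, i.e. 7 | h(j). Then
10^{j+1} − 3^{j+1} = 10·10^j − 3·3^j = 10·(10^j − 3^j) + (7)·3^j. The first term is divisible by 7 by the inductive hypothesis, and the second term (7)·3^j is divisible by 7 since 7 | 7. Hence 7 | h(j+1).
By induction, the statement is established for all n ≥ 1.
Therefore the largest such d is 7.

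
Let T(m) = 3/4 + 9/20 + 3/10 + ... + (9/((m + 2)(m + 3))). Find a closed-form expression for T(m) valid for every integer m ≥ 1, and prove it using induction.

We claim T(m) = 3m/(m + 3) for all m ≥ 1.
When m = 1: T(1) = 3/4, and the closed form gives 3/4. They agree.
For the inductive step, assume it holds for an arbitrary j ≥ 1, so T(j) = 3j/(j + 3).
Then T(j+1) = T(j) + (9/((j + 3)(j + 4))) = (3j/(j + 3)) + (9/((j + 3)(j + 4))).
Simplifying, T(j+1) = 3(j + 1)/(j + 4) = 3(j+1)/((j+1) + 3),
which is the closed form with m = j+1.
This completes the induction.

T(m) = 3m/(m + 3)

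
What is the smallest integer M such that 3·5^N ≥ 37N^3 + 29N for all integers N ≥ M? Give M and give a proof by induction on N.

At N = 4: 1875 < 2484, so the inequality fails and M ≥ 5. We prove 3·5^N ≥ 37N^3 + 29N for all N ≥ 5.
When N = 5: 3·5^N = 9375 and 37N^3 + 29N = 4770, so 9375 ≥ 4770.
Suppose the result is true for N = p, so 3·5^p ≥ 37p^3 + 29p.
Then 3·5^(p + 1) = 5·(3·5^p) ≥ 5·(37p^3 + 29p).
Also, for p ≥ 5 we have 5·(37p^3 + 29p) ≥ 37(p+1)^3 + 29(p+1), since 5·(37p^3 + 29p) − (37(p+1)^3 + 29(p+1)) = 148p^3 - 111p^2 + 5p - 66, which is nonnegative for all p ≥ 5.
Combining, 3·5^(p + 1) ≥ 37(p+1)^3 + 29(p+1).
By the principle of mathematical induction, the result holds for all N ≥ 5.
Hence the smallest such M is 5.

M = 5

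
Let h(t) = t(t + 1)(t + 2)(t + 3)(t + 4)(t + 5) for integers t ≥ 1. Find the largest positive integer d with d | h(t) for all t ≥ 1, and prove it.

d = 720

Computing the first values: h(1) = 720 and h(2) = 5040; gcd(720, 5040) = 720, so d ≤ 720.
We prove 720 | t(t + 1)(t + 2)(t + 3)(t + 4)(t + 5) for all t ≥ 1 by induction on t.
Base case (t = 1): h(1) = 720 = 720·(1), so 720 | h(1).
For the inductive step, assume it holds for an arbitrary i ≥ 1, i.e. 720 | h(i). Then
h(i+1) − h(i) = (i+1)·(i+2)·(i+3)·(i+4)·(i+5)·(i+6) − i·(i+1)·(i+2)·(i+3)·(i+4)·(i+5) = (i+1)·(i+2)·(i+3)·(i+4)·(i+5)·[(i+6) − i] = 6·(i+1)·(i+2)·(i+3)·(i+4)·(i+5). The product of 5 consecutive integers is divisible by (5)! = 120, so h(i+1) − h(i) is divisible by 6·120 = 720. By the inductive hypothesis 720 | h(i), hence 720 | h(i+1).
By induction, the statement is established for all t ≥ 1.
Therefore the largest such d is 720.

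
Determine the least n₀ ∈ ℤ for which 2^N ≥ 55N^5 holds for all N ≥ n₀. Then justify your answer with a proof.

n₀ = 31

At N = 30: 1073741824 < 1336500000, so the inequality fails and n₀ ≥ 31. We prove 2^N ≥ 55N^5 for all N ≥ 31.
When N = 31: 2^N = 2147483648 and 55N^5 = 1574603305, so 2147483648 ≥ 1574603305.
For the inductive step, assume it holds for an arbitrary m ≥ 31, so 2^m ≥ 55m^5.
Then 2^(m + 1) = 2·(2^m) ≥ 2·(55m^5).
Also, for m ≥ 31 we have 2·(55m^5) ≥ 55(m+1)^5, since 2 ≥ (1 + 1/m)^5 for all m ≥ 31.
Combining, 2^(m + 1) ≥ 55(m+1)^5.
This completes the induction.
Hence the smallest such n₀ is 31.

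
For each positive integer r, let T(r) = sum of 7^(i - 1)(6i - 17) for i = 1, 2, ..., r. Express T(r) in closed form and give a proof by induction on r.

We claim T(r) = 7^r(r - 3) + 3 for all r ≥ 1.
For the base case r = 1: T(1) = -11, and the closed form gives -11. They agree.
Inductive step: assume the claim holds for r = i, so T(i) = 7^i(i - 3) + 3.
Then T(i+1) = T(i) + (7^i(6i - 11)) = (7^i(i - 3) + 3) + (7^i(6i - 11)).
Simplifying, T(i+1) = 7·7^i·i - 14·7^i + 3 = 7^(i+1)((i+1) - 3) + 3,
which is the closed form with r = i+1.
Hence, by induction on r, the claim holds for every r ≥ 1.

T(r) = 7^r(r - 3) + 3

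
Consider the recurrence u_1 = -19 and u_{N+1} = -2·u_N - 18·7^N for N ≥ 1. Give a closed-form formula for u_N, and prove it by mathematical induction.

u_N = -5(-2)^(N - 1) - 2·7^N

Computing the first terms: u_1 = -19, u_2 = -88, u_3 = -706. This suggests u_N = -5(-2)^(N - 1) - 2·7^N.
Base step (N = 1): the formula gives -19 = -19 = u_1.
Inductive step: suppose the statement holds for some j ≥ 1, so u_j = -5(-2)^(j - 1) - 2·7^j.
Then u_{j+1} = -2·u_j - 18·7^j = -2·(-5(-2)^(j - 1) - 2·7^j) - 18·7^j = -5(-2)^j - 2·7^(j + 1) = -5(-2)^((j+1) - 1) - 2·7^(j+1),
which is the claimed formula at N = j+1.
This completes the induction.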